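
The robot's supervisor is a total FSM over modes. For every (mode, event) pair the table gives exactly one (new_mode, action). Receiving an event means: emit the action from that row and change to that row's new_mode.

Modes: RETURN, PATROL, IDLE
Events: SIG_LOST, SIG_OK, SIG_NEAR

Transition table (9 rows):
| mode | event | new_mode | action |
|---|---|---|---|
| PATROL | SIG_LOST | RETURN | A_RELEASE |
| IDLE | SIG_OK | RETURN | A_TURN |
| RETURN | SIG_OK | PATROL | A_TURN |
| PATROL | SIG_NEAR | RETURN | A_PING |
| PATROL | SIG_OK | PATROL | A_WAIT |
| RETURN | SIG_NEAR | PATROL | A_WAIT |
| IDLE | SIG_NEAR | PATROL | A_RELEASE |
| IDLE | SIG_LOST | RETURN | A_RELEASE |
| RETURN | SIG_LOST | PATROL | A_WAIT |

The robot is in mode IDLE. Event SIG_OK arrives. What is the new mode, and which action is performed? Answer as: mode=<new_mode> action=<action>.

current mode = IDLE; filter table to that mode:
  (IDLE, SIG_OK) → (RETURN, A_TURN)  ← event matches
  (IDLE, SIG_NEAR) → (PATROL, A_RELEASE)
  (IDLE, SIG_LOST) → (RETURN, A_RELEASE)
event = SIG_OK selects (RETURN, A_TURN)

mode=RETURN action=A_TURN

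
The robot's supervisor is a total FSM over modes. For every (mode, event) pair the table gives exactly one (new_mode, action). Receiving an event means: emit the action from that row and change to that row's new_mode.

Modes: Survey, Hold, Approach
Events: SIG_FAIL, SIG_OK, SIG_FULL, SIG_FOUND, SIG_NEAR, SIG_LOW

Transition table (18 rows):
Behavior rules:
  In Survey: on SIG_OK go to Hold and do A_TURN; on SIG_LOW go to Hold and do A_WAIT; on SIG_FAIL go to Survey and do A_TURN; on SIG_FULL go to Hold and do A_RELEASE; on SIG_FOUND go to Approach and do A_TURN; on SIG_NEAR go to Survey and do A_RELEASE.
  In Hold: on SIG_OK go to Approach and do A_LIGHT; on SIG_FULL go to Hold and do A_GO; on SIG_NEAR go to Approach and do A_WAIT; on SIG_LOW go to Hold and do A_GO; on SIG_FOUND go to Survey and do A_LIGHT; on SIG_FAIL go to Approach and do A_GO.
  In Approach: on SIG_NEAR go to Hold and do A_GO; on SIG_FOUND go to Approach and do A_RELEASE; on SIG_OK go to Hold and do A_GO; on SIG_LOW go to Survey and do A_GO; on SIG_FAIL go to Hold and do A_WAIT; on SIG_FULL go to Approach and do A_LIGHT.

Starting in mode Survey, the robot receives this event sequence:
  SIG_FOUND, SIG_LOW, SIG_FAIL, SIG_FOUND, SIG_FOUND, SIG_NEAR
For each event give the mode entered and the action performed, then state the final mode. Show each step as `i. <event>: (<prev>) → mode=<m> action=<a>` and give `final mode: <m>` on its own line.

1. SIG_FOUND: (Survey) → mode=Approach action=A_TURN
2. SIG_LOW: (Approach) → mode=Survey action=A_GO
3. SIG_FAIL: (Survey) → mode=Survey action=A_TURN
4. SIG_FOUND: (Survey) → mode=Approach action=A_TURN
5. SIG_FOUND: (Approach) → mode=Approach action=A_RELEASE
6. SIG_NEAR: (Approach) → mode=Hold action=A_GO

final mode: Hold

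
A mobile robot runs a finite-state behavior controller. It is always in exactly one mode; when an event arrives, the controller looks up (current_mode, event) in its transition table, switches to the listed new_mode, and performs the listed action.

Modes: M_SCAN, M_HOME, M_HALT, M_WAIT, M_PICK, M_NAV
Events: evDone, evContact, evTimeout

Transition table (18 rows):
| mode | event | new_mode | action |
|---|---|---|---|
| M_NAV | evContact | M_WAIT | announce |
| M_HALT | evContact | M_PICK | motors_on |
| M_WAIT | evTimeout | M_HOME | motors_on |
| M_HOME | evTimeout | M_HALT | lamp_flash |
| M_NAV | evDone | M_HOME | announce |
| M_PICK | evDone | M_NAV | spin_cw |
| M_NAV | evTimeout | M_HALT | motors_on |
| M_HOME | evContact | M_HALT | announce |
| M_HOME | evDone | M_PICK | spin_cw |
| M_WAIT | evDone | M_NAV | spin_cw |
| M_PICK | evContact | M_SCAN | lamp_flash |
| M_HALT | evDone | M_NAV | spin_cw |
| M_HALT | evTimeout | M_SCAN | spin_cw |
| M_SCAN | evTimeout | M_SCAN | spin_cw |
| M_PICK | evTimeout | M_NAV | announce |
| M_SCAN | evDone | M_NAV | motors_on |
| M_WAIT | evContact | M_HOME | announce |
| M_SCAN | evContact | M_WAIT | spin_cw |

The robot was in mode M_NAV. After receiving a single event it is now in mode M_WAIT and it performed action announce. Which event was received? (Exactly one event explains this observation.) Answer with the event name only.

try evDone: (M_NAV, evDone) → (M_HOME, announce)
try evContact: (M_NAV, evContact) → (M_WAIT, announce)  ← matches
try evTimeout: (M_NAV, evTimeout) → (M_HALT, motors_on)

evContact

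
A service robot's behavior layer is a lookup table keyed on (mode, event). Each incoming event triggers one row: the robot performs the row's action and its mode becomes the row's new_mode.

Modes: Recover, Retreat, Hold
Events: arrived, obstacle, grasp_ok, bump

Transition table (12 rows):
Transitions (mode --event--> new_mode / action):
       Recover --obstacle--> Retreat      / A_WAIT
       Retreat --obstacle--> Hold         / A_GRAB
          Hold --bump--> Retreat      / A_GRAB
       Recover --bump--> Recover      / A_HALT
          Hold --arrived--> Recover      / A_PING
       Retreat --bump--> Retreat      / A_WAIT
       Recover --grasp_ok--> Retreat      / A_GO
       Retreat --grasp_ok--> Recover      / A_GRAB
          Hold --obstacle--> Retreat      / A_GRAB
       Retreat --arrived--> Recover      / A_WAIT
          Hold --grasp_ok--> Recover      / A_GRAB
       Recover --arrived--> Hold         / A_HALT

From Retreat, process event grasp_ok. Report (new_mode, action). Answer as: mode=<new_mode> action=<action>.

mode=Recover action=A_GRAB

current mode = Retreat; filter table to that mode:
  (Retreat, obstacle) → (Hold, A_GRAB)
  (Retreat, bump) → (Retreat, A_WAIT)
  (Retreat, grasp_ok) → (Recover, A_GRAB)  ← event matches
  (Retreat, arrived) → (Recover, A_WAIT)
event = grasp_ok selects (Recover, A_GRAB)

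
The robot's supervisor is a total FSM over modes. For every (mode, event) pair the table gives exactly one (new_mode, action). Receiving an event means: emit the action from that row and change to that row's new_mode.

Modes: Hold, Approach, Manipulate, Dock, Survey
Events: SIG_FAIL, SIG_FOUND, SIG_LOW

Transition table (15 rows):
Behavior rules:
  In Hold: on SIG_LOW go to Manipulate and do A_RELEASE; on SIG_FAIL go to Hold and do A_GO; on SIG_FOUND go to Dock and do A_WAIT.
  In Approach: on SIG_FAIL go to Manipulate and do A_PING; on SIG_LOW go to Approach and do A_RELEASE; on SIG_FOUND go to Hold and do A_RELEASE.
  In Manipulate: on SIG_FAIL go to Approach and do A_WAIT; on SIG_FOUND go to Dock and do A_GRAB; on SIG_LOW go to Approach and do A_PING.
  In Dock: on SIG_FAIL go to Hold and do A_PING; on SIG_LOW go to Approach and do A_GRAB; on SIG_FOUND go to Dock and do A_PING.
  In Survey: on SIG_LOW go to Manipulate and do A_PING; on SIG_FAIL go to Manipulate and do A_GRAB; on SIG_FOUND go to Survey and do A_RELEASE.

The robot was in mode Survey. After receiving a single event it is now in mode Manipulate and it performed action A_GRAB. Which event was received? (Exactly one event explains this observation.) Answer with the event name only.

try SIG_FAIL: (Survey, SIG_FAIL) → (Manipulate, A_GRAB)  ← matches
try SIG_FOUND: (Survey, SIG_FOUND) → (Survey, A_RELEASE)
try SIG_LOW: (Survey, SIG_LOW) → (Manipulate, A_PING)

SIG_FAIL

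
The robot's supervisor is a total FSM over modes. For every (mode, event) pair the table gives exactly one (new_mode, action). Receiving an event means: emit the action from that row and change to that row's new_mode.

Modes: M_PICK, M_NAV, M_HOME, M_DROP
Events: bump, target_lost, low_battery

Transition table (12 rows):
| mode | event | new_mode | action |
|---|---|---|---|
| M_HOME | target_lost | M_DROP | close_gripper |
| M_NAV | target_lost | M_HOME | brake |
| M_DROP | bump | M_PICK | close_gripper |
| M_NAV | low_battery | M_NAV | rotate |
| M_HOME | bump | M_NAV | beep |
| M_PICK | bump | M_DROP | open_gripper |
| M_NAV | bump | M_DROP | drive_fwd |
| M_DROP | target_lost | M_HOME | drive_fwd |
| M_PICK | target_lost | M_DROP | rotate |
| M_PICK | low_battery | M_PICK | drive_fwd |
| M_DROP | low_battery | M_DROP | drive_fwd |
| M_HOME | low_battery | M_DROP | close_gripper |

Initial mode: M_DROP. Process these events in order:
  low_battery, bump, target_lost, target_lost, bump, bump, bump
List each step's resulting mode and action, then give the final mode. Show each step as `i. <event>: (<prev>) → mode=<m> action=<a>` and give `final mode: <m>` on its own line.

final mode: M_PICK

1. low_battery: (M_DROP) → mode=M_DROP action=drive_fwd
2. bump: (M_DROP) → mode=M_PICK action=close_gripper
3. target_lost: (M_PICK) → mode=M_DROP action=rotate
4. target_lost: (M_DROP) → mode=M_HOME action=drive_fwd
5. bump: (M_HOME) → mode=M_NAV action=beep
6. bump: (M_NAV) → mode=M_DROP action=drive_fwd
7. bump: (M_DROP) → mode=M_PICK action=close_gripper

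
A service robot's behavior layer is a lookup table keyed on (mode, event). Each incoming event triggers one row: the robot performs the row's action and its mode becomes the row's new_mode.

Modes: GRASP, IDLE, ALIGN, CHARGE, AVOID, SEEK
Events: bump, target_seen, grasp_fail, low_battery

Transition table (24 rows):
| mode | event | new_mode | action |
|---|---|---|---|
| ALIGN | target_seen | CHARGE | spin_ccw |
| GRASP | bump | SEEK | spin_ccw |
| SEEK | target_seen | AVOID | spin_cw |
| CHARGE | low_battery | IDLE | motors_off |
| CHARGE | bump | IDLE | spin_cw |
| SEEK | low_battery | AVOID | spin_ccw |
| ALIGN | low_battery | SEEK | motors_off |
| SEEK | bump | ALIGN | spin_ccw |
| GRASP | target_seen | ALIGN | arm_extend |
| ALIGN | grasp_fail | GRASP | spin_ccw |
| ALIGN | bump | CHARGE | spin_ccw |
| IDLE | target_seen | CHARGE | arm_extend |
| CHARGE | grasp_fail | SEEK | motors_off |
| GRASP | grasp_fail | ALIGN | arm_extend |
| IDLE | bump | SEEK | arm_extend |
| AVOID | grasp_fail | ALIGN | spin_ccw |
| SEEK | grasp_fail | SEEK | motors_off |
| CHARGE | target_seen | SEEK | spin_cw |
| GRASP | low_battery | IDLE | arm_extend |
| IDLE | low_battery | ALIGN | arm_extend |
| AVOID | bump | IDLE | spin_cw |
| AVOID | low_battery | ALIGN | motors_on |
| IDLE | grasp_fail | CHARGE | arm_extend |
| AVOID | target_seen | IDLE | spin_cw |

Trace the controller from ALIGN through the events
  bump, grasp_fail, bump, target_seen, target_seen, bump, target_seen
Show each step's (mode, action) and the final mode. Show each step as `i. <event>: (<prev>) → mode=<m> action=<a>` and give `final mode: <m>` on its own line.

1. bump: (ALIGN) → mode=CHARGE action=spin_ccw
2. grasp_fail: (CHARGE) → mode=SEEK action=motors_off
3. bump: (SEEK) → mode=ALIGN action=spin_ccw
4. target_seen: (ALIGN) → mode=CHARGE action=spin_ccw
5. target_seen: (CHARGE) → mode=SEEK action=spin_cw
6. bump: (SEEK) → mode=ALIGN action=spin_ccw
7. target_seen: (ALIGN) → mode=CHARGE action=spin_ccw

final mode: CHARGE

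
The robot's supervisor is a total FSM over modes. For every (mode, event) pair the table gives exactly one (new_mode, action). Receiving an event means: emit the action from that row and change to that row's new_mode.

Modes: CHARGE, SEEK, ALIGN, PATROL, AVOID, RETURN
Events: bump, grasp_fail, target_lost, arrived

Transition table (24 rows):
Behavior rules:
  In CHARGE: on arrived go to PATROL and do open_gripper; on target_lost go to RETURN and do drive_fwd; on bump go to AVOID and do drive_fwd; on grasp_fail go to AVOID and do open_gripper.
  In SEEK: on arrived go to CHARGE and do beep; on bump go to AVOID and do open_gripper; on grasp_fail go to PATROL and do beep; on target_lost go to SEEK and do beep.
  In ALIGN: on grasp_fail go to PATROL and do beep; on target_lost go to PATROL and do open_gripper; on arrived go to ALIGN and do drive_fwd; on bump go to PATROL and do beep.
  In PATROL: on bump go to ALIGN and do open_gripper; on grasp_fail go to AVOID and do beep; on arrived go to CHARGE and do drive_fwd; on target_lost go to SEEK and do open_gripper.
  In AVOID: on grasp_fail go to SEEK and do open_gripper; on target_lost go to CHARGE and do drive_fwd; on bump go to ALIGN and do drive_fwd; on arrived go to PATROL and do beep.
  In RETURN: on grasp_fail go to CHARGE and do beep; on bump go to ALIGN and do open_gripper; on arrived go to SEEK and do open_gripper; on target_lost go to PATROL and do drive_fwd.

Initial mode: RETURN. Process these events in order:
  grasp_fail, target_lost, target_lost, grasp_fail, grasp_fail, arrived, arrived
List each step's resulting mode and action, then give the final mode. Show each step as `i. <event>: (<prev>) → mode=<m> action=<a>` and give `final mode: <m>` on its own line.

final mode: PATROL

1. grasp_fail: (RETURN) → mode=CHARGE action=beep
2. target_lost: (CHARGE) → mode=RETURN action=drive_fwd
3. target_lost: (RETURN) → mode=PATROL action=drive_fwd
4. grasp_fail: (PATROL) → mode=AVOID action=beep
5. grasp_fail: (AVOID) → mode=SEEK action=open_gripper
6. arrived: (SEEK) → mode=CHARGE action=beep
7. arrived: (CHARGE) → mode=PATROL action=open_gripper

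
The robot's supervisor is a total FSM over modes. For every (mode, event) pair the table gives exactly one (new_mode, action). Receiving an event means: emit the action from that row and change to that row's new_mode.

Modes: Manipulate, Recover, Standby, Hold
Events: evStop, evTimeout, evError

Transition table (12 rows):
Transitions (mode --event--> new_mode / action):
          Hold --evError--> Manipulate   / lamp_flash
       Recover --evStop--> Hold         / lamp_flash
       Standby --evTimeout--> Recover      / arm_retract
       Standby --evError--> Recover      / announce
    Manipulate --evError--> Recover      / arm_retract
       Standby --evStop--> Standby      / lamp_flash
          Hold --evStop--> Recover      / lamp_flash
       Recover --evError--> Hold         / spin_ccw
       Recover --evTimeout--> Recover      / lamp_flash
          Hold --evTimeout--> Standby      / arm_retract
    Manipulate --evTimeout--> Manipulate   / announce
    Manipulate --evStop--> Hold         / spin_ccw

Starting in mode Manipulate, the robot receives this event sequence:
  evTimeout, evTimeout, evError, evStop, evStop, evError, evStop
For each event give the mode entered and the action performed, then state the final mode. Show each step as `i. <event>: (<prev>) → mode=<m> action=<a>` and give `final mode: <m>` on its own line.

1. evTimeout: (Manipulate) → mode=Manipulate action=announce
2. evTimeout: (Manipulate) → mode=Manipulate action=announce
3. evError: (Manipulate) → mode=Recover action=arm_retract
4. evStop: (Recover) → mode=Hold action=lamp_flash
5. evStop: (Hold) → mode=Recover action=lamp_flash
6. evError: (Recover) → mode=Hold action=spin_ccw
7. evStop: (Hold) → mode=Recover action=lamp_flash

final mode: Recover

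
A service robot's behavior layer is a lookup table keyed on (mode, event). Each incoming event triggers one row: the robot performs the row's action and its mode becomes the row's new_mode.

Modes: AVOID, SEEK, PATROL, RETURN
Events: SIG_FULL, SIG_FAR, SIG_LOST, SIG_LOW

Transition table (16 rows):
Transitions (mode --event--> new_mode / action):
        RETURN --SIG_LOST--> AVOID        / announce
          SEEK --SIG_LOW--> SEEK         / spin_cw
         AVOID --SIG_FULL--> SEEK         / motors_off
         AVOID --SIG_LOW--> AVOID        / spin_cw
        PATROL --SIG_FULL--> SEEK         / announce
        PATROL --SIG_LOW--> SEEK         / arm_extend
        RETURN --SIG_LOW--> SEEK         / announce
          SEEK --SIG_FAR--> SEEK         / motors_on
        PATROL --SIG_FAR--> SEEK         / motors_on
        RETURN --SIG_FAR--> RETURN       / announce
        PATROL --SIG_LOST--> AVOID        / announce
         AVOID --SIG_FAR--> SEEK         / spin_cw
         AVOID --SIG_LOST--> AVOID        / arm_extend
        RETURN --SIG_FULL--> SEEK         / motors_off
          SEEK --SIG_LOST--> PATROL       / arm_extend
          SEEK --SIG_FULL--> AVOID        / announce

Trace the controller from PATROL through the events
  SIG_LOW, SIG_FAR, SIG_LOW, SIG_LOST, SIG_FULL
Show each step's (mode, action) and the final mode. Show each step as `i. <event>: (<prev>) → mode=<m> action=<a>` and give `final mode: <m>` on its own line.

final mode: SEEK

1. SIG_LOW: (PATROL) → mode=SEEK action=arm_extend
2. SIG_FAR: (SEEK) → mode=SEEK action=motors_on
3. SIG_LOW: (SEEK) → mode=SEEK action=spin_cw
4. SIG_LOST: (SEEK) → mode=PATROL action=arm_extend
5. SIG_FULL: (PATROL) → mode=SEEK action=announce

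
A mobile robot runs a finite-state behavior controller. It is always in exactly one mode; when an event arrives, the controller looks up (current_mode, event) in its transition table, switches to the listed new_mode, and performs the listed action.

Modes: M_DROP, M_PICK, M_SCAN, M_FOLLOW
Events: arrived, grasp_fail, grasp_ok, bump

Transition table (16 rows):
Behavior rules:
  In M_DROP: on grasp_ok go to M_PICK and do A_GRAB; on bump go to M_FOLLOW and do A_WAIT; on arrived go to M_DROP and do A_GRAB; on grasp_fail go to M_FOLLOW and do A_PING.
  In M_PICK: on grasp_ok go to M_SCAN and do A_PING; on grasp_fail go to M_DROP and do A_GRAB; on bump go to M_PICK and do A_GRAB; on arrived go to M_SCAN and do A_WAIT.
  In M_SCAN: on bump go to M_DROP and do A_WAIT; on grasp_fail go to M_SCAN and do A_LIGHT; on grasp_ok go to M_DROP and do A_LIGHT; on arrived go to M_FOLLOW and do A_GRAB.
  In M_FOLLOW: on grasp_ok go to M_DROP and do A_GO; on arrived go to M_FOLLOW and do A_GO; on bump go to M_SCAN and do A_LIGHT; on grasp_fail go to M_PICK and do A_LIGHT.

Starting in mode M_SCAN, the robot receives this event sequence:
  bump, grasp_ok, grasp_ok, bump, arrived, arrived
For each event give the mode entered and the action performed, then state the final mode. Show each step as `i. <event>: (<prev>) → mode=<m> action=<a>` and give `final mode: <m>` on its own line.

final mode: M_DROP

1. bump: (M_SCAN) → mode=M_DROP action=A_WAIT
2. grasp_ok: (M_DROP) → mode=M_PICK action=A_GRAB
3. grasp_ok: (M_PICK) → mode=M_SCAN action=A_PING
4. bump: (M_SCAN) → mode=M_DROP action=A_WAIT
5. arrived: (M_DROP) → mode=M_DROP action=A_GRAB
6. arrived: (M_DROP) → mode=M_DROP action=A_GRAB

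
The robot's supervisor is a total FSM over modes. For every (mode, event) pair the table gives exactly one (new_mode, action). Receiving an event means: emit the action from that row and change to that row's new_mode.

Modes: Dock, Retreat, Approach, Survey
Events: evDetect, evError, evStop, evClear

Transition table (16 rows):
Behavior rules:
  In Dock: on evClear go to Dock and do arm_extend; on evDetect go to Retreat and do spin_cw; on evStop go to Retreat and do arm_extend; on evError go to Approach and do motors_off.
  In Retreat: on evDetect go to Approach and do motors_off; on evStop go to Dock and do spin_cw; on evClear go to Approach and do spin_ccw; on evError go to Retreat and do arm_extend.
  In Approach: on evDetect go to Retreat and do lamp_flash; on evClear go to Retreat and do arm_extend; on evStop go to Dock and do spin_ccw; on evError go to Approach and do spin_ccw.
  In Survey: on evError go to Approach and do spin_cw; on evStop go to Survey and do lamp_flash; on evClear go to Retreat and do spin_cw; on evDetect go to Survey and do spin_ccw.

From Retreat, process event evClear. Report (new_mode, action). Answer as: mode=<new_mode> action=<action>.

current mode = Retreat; filter table to that mode:
  (Retreat, evDetect) → (Approach, motors_off)
  (Retreat, evStop) → (Dock, spin_cw)
  (Retreat, evClear) → (Approach, spin_ccw)  ← event matches
  (Retreat, evError) → (Retreat, arm_extend)
event = evClear selects (Approach, spin_ccw)

mode=Approach action=spin_ccw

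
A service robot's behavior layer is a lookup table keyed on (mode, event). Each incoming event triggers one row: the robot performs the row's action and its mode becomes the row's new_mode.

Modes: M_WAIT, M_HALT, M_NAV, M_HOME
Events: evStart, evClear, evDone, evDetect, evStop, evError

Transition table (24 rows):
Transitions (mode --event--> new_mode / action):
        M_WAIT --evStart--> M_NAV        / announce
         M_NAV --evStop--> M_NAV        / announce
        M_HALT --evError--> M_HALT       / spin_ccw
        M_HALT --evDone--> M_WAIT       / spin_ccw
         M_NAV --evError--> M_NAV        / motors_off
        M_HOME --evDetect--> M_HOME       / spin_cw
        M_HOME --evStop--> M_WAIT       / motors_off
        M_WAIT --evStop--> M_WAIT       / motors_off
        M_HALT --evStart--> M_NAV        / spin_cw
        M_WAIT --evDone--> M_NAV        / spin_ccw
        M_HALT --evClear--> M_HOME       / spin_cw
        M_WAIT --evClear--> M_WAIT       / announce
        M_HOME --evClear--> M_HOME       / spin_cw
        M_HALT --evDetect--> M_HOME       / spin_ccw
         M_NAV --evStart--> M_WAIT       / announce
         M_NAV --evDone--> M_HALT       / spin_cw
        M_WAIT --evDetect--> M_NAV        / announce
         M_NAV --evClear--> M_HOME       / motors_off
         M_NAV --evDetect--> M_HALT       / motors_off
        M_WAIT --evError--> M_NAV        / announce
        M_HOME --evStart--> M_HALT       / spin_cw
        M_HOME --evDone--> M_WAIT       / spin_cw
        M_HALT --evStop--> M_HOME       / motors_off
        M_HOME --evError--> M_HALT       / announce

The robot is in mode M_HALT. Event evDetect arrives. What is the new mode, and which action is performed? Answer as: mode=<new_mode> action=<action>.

current mode = M_HALT; filter table to that mode:
  (M_HALT, evError) → (M_HALT, spin_ccw)
  (M_HALT, evDone) → (M_WAIT, spin_ccw)
  (M_HALT, evStart) → (M_NAV, spin_cw)
  (M_HALT, evClear) → (M_HOME, spin_cw)
  (M_HALT, evDetect) → (M_HOME, spin_ccw)  ← event matches
  (M_HALT, evStop) → (M_HOME, motors_off)
event = evDetect selects (M_HOME, spin_ccw)

mode=M_HOME action=spin_ccw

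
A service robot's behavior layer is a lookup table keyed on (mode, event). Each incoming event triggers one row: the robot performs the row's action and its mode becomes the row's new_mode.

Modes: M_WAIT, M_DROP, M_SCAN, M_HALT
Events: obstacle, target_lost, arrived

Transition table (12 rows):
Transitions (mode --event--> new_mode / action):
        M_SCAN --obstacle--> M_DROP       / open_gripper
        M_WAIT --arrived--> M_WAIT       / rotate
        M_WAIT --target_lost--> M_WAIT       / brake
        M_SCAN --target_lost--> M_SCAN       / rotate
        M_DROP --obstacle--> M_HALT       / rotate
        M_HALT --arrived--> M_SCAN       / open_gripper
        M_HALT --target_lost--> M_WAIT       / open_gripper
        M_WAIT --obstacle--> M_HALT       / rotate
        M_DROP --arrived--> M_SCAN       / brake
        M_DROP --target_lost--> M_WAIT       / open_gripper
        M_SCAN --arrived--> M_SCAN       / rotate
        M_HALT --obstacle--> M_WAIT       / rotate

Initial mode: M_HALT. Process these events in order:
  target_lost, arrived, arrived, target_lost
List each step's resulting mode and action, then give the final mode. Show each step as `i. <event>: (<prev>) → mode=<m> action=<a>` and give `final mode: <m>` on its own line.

final mode: M_WAIT

1. target_lost: (M_HALT) → mode=M_WAIT action=open_gripper
2. arrived: (M_WAIT) → mode=M_WAIT action=rotate
3. arrived: (M_WAIT) → mode=M_WAIT action=rotate
4. target_lost: (M_WAIT) → mode=M_WAIT action=brake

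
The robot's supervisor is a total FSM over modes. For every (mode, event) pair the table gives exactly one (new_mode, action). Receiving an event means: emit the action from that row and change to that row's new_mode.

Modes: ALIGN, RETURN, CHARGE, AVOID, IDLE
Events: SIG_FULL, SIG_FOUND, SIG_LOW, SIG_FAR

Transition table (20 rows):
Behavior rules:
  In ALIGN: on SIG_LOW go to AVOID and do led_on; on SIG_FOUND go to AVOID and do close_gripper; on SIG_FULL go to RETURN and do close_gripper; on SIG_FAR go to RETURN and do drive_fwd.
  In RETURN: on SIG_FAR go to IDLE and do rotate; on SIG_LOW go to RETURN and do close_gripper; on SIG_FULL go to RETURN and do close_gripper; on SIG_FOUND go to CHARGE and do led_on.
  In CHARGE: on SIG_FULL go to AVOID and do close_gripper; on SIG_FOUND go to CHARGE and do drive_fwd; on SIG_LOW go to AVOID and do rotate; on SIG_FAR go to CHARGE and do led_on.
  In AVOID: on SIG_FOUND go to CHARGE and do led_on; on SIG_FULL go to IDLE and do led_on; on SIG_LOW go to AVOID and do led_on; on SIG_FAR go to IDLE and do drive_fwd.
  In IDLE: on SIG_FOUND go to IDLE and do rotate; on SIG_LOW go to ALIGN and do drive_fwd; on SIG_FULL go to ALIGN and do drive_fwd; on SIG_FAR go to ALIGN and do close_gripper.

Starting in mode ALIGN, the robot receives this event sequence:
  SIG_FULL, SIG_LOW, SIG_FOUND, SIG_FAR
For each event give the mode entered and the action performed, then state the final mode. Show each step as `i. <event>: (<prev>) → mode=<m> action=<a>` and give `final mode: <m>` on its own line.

final mode: CHARGE

1. SIG_FULL: (ALIGN) → mode=RETURN action=close_gripper
2. SIG_LOW: (RETURN) → mode=RETURN action=close_gripper
3. SIG_FOUND: (RETURN) → mode=CHARGE action=led_on
4. SIG_FAR: (CHARGE) → mode=CHARGE action=led_on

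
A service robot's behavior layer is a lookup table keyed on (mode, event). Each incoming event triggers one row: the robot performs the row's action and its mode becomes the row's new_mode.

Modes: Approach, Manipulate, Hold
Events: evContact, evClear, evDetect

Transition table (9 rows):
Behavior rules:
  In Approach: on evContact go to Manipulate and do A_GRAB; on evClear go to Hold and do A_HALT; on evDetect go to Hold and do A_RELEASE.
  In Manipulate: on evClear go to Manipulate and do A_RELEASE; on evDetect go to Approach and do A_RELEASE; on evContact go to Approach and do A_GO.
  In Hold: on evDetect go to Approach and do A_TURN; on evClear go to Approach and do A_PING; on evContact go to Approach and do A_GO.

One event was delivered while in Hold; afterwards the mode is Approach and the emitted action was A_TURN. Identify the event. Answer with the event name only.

evDetect

try evContact: (Hold, evContact) → (Approach, A_GO)
try evClear: (Hold, evClear) → (Approach, A_PING)
try evDetect: (Hold, evDetect) → (Approach, A_TURN)  ← matches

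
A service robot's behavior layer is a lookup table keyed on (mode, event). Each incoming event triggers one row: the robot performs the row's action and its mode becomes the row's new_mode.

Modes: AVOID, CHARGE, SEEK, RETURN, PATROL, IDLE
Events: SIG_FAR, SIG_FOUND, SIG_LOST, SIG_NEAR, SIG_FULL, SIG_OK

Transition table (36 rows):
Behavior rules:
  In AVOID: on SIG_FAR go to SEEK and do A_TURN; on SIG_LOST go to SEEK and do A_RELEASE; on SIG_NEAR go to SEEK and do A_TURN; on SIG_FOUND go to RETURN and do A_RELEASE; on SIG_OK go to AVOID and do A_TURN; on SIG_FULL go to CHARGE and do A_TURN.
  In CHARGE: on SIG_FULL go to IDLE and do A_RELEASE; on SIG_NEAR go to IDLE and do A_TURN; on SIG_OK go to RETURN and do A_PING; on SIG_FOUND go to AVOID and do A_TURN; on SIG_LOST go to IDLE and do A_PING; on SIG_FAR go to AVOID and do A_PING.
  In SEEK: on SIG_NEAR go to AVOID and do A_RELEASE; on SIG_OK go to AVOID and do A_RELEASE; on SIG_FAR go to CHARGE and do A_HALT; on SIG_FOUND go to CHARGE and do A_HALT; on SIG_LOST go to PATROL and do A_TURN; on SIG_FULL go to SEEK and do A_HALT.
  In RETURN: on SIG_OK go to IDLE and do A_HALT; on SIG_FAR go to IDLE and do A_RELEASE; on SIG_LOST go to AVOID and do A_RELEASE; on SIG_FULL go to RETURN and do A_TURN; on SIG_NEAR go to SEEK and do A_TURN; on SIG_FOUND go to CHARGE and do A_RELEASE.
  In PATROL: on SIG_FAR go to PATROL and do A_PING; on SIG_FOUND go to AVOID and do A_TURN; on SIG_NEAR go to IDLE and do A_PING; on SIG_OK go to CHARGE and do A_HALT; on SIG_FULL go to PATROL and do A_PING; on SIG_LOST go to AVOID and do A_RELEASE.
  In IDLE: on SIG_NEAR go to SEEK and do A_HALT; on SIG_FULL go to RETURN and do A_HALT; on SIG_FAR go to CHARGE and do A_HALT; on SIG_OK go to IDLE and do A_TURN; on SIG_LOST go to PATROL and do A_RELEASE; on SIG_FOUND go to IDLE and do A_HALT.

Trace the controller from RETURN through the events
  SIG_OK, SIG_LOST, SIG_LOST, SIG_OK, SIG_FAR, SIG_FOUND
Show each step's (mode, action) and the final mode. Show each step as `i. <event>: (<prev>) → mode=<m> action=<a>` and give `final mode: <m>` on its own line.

final mode: CHARGE

1. SIG_OK: (RETURN) → mode=IDLE action=A_HALT
2. SIG_LOST: (IDLE) → mode=PATROL action=A_RELEASE
3. SIG_LOST: (PATROL) → mode=AVOID action=A_RELEASE
4. SIG_OK: (AVOID) → mode=AVOID action=A_TURN
5. SIG_FAR: (AVOID) → mode=SEEK action=A_TURN
6. SIG_FOUND: (SEEK) → mode=CHARGE action=A_HALT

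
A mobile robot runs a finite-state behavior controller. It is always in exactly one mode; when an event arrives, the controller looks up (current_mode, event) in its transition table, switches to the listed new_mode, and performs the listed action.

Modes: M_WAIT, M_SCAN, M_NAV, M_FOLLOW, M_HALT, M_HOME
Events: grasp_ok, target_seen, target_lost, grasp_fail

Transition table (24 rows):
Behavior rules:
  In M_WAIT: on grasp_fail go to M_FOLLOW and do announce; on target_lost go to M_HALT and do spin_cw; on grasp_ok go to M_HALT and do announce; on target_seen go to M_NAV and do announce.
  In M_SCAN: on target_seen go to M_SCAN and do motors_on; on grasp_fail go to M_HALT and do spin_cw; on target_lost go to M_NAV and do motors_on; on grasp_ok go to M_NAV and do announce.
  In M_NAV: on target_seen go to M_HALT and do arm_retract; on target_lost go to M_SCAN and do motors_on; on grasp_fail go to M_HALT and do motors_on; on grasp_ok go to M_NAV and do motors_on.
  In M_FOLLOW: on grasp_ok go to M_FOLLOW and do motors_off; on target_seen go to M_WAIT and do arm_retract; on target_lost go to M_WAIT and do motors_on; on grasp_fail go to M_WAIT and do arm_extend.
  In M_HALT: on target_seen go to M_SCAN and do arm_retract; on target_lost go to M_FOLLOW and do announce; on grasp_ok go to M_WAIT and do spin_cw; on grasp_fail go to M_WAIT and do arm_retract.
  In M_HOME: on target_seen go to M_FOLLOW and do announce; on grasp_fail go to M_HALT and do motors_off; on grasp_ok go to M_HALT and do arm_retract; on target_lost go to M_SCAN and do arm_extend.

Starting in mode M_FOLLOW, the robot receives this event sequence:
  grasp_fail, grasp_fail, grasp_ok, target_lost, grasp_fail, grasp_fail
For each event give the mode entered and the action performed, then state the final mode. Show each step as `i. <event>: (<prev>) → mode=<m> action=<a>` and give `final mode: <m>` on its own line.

final mode: M_WAIT

1. grasp_fail: (M_FOLLOW) → mode=M_WAIT action=arm_extend
2. grasp_fail: (M_WAIT) → mode=M_FOLLOW action=announce
3. grasp_ok: (M_FOLLOW) → mode=M_FOLLOW action=motors_off
4. target_lost: (M_FOLLOW) → mode=M_WAIT action=motors_on
5. grasp_fail: (M_WAIT) → mode=M_FOLLOW action=announce
6. grasp_fail: (M_FOLLOW) → mode=M_WAIT action=arm_extend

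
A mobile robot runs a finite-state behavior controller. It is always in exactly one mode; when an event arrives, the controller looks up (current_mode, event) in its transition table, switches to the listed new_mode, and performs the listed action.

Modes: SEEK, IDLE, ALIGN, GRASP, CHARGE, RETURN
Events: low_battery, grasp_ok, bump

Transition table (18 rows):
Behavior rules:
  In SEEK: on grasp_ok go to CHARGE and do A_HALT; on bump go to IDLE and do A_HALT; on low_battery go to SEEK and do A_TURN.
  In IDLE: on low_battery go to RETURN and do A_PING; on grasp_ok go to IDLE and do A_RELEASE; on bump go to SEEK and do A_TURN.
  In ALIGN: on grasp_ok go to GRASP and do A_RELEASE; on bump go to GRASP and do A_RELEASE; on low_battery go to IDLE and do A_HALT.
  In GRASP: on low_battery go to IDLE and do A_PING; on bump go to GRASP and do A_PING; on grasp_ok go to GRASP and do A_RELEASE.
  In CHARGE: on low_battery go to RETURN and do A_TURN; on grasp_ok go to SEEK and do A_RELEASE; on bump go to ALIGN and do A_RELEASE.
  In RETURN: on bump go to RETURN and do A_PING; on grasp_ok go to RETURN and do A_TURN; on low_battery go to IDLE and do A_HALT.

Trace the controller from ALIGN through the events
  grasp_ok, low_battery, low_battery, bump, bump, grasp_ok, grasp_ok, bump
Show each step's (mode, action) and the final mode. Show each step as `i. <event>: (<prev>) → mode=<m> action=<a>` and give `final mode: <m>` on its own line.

final mode: RETURN

1. grasp_ok: (ALIGN) → mode=GRASP action=A_RELEASE
2. low_battery: (GRASP) → mode=IDLE action=A_PING
3. low_battery: (IDLE) → mode=RETURN action=A_PING
4. bump: (RETURN) → mode=RETURN action=A_PING
5. bump: (RETURN) → mode=RETURN action=A_PING
6. grasp_ok: (RETURN) → mode=RETURN action=A_TURN
7. grasp_ok: (RETURN) → mode=RETURN action=A_TURN
8. bump: (RETURN) → mode=RETURN action=A_PING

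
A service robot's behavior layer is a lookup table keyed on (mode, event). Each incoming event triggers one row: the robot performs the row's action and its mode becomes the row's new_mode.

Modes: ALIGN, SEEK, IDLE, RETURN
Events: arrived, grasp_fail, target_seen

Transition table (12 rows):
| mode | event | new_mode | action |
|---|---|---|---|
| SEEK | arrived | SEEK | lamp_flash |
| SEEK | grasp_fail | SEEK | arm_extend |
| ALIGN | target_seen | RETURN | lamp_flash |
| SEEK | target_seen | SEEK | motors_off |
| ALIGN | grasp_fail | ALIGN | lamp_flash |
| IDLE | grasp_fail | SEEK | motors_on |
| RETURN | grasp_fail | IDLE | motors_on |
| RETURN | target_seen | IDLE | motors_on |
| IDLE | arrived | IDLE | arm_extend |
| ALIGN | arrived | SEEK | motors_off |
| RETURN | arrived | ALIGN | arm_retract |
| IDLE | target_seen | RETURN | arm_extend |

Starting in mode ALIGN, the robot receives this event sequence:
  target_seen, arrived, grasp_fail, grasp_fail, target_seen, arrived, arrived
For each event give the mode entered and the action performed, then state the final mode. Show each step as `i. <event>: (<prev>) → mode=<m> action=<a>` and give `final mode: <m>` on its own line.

final mode: SEEK

1. target_seen: (ALIGN) → mode=RETURN action=lamp_flash
2. arrived: (RETURN) → mode=ALIGN action=arm_retract
3. grasp_fail: (ALIGN) → mode=ALIGN action=lamp_flash
4. grasp_fail: (ALIGN) → mode=ALIGN action=lamp_flash
5. target_seen: (ALIGN) → mode=RETURN action=lamp_flash
6. arrived: (RETURN) → mode=ALIGN action=arm_retract
7. arrived: (ALIGN) → mode=SEEK action=motors_off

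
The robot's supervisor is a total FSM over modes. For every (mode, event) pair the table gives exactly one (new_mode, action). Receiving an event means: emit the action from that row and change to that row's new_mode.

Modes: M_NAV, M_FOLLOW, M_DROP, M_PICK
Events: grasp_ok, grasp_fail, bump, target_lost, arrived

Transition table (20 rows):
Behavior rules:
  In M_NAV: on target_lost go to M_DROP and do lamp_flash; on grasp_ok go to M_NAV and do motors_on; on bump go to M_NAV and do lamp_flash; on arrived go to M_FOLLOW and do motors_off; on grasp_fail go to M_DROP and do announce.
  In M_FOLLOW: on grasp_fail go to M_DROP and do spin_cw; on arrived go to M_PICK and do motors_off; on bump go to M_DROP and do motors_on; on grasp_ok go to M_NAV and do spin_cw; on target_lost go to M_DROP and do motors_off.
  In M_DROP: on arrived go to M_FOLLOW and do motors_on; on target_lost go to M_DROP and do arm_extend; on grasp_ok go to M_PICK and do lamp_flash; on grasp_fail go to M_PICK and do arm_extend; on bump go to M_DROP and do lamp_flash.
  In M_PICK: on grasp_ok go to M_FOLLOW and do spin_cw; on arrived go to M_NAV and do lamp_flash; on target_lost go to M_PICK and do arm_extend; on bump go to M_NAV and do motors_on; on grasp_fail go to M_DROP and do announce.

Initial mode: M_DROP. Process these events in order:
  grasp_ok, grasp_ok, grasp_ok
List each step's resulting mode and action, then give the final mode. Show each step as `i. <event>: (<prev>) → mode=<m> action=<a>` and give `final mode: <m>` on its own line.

1. grasp_ok: (M_DROP) → mode=M_PICK action=lamp_flash
2. grasp_ok: (M_PICK) → mode=M_FOLLOW action=spin_cw
3. grasp_ok: (M_FOLLOW) → mode=M_NAV action=spin_cw

final mode: M_NAV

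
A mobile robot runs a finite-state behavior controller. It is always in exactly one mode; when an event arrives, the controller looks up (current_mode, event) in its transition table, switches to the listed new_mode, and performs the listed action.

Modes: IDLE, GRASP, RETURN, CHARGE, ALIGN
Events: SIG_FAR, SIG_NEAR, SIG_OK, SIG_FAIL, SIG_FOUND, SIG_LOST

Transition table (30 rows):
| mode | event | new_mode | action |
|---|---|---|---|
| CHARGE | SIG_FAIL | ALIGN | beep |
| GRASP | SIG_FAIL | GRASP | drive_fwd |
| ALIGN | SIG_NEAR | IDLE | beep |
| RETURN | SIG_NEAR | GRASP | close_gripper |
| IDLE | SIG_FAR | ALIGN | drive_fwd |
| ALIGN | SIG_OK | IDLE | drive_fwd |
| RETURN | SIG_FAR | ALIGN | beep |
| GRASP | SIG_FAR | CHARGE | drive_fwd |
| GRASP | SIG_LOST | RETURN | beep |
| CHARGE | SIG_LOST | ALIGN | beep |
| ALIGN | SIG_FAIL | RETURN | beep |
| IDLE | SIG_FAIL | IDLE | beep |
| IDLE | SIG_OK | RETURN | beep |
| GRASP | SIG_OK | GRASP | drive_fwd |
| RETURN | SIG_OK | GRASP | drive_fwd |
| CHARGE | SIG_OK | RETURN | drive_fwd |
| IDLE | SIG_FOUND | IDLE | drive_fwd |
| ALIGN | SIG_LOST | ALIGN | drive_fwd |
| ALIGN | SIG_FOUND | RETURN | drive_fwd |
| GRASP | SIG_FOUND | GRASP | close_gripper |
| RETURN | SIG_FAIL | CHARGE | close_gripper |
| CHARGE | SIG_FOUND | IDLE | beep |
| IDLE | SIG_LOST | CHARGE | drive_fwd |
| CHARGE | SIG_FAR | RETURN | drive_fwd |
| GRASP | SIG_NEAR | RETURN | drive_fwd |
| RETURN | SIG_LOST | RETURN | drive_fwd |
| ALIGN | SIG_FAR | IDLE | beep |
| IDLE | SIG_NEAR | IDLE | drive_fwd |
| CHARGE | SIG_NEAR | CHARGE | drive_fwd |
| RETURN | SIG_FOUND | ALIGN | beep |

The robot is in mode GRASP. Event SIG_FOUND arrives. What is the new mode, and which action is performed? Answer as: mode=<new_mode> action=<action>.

current mode = GRASP; filter table to that mode:
  (GRASP, SIG_FAIL) → (GRASP, drive_fwd)
  (GRASP, SIG_FAR) → (CHARGE, drive_fwd)
  (GRASP, SIG_LOST) → (RETURN, beep)
  (GRASP, SIG_OK) → (GRASP, drive_fwd)
  (GRASP, SIG_FOUND) → (GRASP, close_gripper)  ← event matches
  (GRASP, SIG_NEAR) → (RETURN, drive_fwd)
event = SIG_FOUND selects (GRASP, close_gripper)

mode=GRASP action=close_gripper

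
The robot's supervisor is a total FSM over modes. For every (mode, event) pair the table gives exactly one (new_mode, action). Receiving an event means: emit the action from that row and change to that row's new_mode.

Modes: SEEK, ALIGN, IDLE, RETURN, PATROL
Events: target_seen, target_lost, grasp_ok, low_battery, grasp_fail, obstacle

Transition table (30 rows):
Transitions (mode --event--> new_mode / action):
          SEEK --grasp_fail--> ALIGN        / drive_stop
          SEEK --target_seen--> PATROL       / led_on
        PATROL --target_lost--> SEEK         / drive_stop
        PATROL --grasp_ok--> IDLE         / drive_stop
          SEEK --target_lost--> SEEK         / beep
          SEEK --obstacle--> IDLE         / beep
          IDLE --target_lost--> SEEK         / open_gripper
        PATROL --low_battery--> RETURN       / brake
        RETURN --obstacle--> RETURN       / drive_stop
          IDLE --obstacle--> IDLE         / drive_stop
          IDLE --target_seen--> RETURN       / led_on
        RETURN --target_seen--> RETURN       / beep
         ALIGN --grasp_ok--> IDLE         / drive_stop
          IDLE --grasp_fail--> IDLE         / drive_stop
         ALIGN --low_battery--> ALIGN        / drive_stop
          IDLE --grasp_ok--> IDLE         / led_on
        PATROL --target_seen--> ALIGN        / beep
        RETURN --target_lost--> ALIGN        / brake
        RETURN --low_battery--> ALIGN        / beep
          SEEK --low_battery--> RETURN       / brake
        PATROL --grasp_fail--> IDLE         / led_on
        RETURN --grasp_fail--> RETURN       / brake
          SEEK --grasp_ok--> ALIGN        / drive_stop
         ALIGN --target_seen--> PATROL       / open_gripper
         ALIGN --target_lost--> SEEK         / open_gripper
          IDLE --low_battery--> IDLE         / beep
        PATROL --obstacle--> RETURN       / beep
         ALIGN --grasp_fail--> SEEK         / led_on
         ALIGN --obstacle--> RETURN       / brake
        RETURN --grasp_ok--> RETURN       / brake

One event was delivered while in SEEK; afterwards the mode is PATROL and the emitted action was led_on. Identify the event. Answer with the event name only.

target_seen

try target_seen: (SEEK, target_seen) → (PATROL, led_on)  ← matches
try target_lost: (SEEK, target_lost) → (SEEK, beep)
try grasp_ok: (SEEK, grasp_ok) → (ALIGN, drive_stop)
try low_battery: (SEEK, low_battery) → (RETURN, brake)
try grasp_fail: (SEEK, grasp_fail) → (ALIGN, drive_stop)
try obstacle: (SEEK, obstacle) → (IDLE, beep)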